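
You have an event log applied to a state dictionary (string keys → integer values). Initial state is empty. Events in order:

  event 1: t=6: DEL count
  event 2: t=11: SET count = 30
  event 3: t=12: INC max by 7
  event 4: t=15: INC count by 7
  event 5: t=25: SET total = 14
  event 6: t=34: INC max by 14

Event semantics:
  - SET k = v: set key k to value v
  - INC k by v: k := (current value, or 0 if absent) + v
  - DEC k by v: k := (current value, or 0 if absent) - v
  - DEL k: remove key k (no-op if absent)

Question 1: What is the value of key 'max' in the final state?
Answer: 21

Derivation:
Track key 'max' through all 6 events:
  event 1 (t=6: DEL count): max unchanged
  event 2 (t=11: SET count = 30): max unchanged
  event 3 (t=12: INC max by 7): max (absent) -> 7
  event 4 (t=15: INC count by 7): max unchanged
  event 5 (t=25: SET total = 14): max unchanged
  event 6 (t=34: INC max by 14): max 7 -> 21
Final: max = 21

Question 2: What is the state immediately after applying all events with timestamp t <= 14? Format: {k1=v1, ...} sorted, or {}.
Apply events with t <= 14 (3 events):
  after event 1 (t=6: DEL count): {}
  after event 2 (t=11: SET count = 30): {count=30}
  after event 3 (t=12: INC max by 7): {count=30, max=7}

Answer: {count=30, max=7}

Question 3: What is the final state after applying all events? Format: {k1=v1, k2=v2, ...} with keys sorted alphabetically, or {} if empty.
Answer: {count=37, max=21, total=14}

Derivation:
  after event 1 (t=6: DEL count): {}
  after event 2 (t=11: SET count = 30): {count=30}
  after event 3 (t=12: INC max by 7): {count=30, max=7}
  after event 4 (t=15: INC count by 7): {count=37, max=7}
  after event 5 (t=25: SET total = 14): {count=37, max=7, total=14}
  after event 6 (t=34: INC max by 14): {count=37, max=21, total=14}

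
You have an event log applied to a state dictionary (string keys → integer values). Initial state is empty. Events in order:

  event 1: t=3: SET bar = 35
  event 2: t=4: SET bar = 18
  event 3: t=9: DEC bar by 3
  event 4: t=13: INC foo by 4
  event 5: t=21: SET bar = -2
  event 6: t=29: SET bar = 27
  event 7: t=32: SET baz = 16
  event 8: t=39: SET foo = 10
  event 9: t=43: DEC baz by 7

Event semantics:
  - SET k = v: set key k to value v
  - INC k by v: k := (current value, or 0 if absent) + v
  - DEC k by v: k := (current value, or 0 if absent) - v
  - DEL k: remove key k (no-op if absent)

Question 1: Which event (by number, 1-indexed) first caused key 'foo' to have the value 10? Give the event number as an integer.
Looking for first event where foo becomes 10:
  event 4: foo = 4
  event 5: foo = 4
  event 6: foo = 4
  event 7: foo = 4
  event 8: foo 4 -> 10  <-- first match

Answer: 8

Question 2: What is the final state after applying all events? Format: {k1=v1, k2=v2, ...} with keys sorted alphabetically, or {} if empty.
  after event 1 (t=3: SET bar = 35): {bar=35}
  after event 2 (t=4: SET bar = 18): {bar=18}
  after event 3 (t=9: DEC bar by 3): {bar=15}
  after event 4 (t=13: INC foo by 4): {bar=15, foo=4}
  after event 5 (t=21: SET bar = -2): {bar=-2, foo=4}
  after event 6 (t=29: SET bar = 27): {bar=27, foo=4}
  after event 7 (t=32: SET baz = 16): {bar=27, baz=16, foo=4}
  after event 8 (t=39: SET foo = 10): {bar=27, baz=16, foo=10}
  after event 9 (t=43: DEC baz by 7): {bar=27, baz=9, foo=10}

Answer: {bar=27, baz=9, foo=10}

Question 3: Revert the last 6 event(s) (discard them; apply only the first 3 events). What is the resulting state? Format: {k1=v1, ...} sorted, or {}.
Answer: {bar=15}

Derivation:
Keep first 3 events (discard last 6):
  after event 1 (t=3: SET bar = 35): {bar=35}
  after event 2 (t=4: SET bar = 18): {bar=18}
  after event 3 (t=9: DEC bar by 3): {bar=15}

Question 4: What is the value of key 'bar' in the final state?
Track key 'bar' through all 9 events:
  event 1 (t=3: SET bar = 35): bar (absent) -> 35
  event 2 (t=4: SET bar = 18): bar 35 -> 18
  event 3 (t=9: DEC bar by 3): bar 18 -> 15
  event 4 (t=13: INC foo by 4): bar unchanged
  event 5 (t=21: SET bar = -2): bar 15 -> -2
  event 6 (t=29: SET bar = 27): bar -2 -> 27
  event 7 (t=32: SET baz = 16): bar unchanged
  event 8 (t=39: SET foo = 10): bar unchanged
  event 9 (t=43: DEC baz by 7): bar unchanged
Final: bar = 27

Answer: 27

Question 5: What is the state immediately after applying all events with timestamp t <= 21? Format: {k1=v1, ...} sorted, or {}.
Answer: {bar=-2, foo=4}

Derivation:
Apply events with t <= 21 (5 events):
  after event 1 (t=3: SET bar = 35): {bar=35}
  after event 2 (t=4: SET bar = 18): {bar=18}
  after event 3 (t=9: DEC bar by 3): {bar=15}
  after event 4 (t=13: INC foo by 4): {bar=15, foo=4}
  after event 5 (t=21: SET bar = -2): {bar=-2, foo=4}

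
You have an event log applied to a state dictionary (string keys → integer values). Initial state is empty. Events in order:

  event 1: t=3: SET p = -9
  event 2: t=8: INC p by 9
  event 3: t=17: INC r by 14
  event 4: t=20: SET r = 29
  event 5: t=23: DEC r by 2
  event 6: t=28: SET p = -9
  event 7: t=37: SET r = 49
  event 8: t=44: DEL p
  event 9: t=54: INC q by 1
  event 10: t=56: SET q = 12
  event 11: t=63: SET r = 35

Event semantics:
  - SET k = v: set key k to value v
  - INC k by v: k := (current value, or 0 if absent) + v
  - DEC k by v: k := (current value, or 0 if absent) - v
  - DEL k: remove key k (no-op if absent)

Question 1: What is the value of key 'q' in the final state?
Track key 'q' through all 11 events:
  event 1 (t=3: SET p = -9): q unchanged
  event 2 (t=8: INC p by 9): q unchanged
  event 3 (t=17: INC r by 14): q unchanged
  event 4 (t=20: SET r = 29): q unchanged
  event 5 (t=23: DEC r by 2): q unchanged
  event 6 (t=28: SET p = -9): q unchanged
  event 7 (t=37: SET r = 49): q unchanged
  event 8 (t=44: DEL p): q unchanged
  event 9 (t=54: INC q by 1): q (absent) -> 1
  event 10 (t=56: SET q = 12): q 1 -> 12
  event 11 (t=63: SET r = 35): q unchanged
Final: q = 12

Answer: 12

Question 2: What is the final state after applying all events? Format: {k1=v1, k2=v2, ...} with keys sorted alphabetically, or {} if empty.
Answer: {q=12, r=35}

Derivation:
  after event 1 (t=3: SET p = -9): {p=-9}
  after event 2 (t=8: INC p by 9): {p=0}
  after event 3 (t=17: INC r by 14): {p=0, r=14}
  after event 4 (t=20: SET r = 29): {p=0, r=29}
  after event 5 (t=23: DEC r by 2): {p=0, r=27}
  after event 6 (t=28: SET p = -9): {p=-9, r=27}
  after event 7 (t=37: SET r = 49): {p=-9, r=49}
  after event 8 (t=44: DEL p): {r=49}
  after event 9 (t=54: INC q by 1): {q=1, r=49}
  after event 10 (t=56: SET q = 12): {q=12, r=49}
  after event 11 (t=63: SET r = 35): {q=12, r=35}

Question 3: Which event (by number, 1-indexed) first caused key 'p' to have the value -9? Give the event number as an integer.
Answer: 1

Derivation:
Looking for first event where p becomes -9:
  event 1: p (absent) -> -9  <-- first match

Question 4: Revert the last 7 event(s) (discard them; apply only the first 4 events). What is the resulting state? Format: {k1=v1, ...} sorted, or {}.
Keep first 4 events (discard last 7):
  after event 1 (t=3: SET p = -9): {p=-9}
  after event 2 (t=8: INC p by 9): {p=0}
  after event 3 (t=17: INC r by 14): {p=0, r=14}
  after event 4 (t=20: SET r = 29): {p=0, r=29}

Answer: {p=0, r=29}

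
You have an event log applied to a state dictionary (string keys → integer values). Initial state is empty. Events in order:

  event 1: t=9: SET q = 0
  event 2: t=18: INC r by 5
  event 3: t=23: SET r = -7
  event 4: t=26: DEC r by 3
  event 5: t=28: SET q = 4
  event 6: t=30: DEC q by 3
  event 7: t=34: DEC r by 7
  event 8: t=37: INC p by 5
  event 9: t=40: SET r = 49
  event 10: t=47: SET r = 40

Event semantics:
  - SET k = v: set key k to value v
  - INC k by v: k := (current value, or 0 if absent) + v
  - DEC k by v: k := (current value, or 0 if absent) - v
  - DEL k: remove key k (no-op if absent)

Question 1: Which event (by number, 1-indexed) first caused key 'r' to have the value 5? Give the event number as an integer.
Answer: 2

Derivation:
Looking for first event where r becomes 5:
  event 2: r (absent) -> 5  <-- first match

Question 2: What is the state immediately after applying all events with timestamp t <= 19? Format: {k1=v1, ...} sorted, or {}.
Apply events with t <= 19 (2 events):
  after event 1 (t=9: SET q = 0): {q=0}
  after event 2 (t=18: INC r by 5): {q=0, r=5}

Answer: {q=0, r=5}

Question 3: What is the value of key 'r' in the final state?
Track key 'r' through all 10 events:
  event 1 (t=9: SET q = 0): r unchanged
  event 2 (t=18: INC r by 5): r (absent) -> 5
  event 3 (t=23: SET r = -7): r 5 -> -7
  event 4 (t=26: DEC r by 3): r -7 -> -10
  event 5 (t=28: SET q = 4): r unchanged
  event 6 (t=30: DEC q by 3): r unchanged
  event 7 (t=34: DEC r by 7): r -10 -> -17
  event 8 (t=37: INC p by 5): r unchanged
  event 9 (t=40: SET r = 49): r -17 -> 49
  event 10 (t=47: SET r = 40): r 49 -> 40
Final: r = 40

Answer: 40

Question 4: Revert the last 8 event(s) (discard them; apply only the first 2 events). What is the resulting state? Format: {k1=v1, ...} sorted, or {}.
Answer: {q=0, r=5}

Derivation:
Keep first 2 events (discard last 8):
  after event 1 (t=9: SET q = 0): {q=0}
  after event 2 (t=18: INC r by 5): {q=0, r=5}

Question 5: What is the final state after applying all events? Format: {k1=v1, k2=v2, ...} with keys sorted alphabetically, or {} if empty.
Answer: {p=5, q=1, r=40}

Derivation:
  after event 1 (t=9: SET q = 0): {q=0}
  after event 2 (t=18: INC r by 5): {q=0, r=5}
  after event 3 (t=23: SET r = -7): {q=0, r=-7}
  after event 4 (t=26: DEC r by 3): {q=0, r=-10}
  after event 5 (t=28: SET q = 4): {q=4, r=-10}
  after event 6 (t=30: DEC q by 3): {q=1, r=-10}
  after event 7 (t=34: DEC r by 7): {q=1, r=-17}
  after event 8 (t=37: INC p by 5): {p=5, q=1, r=-17}
  after event 9 (t=40: SET r = 49): {p=5, q=1, r=49}
  after event 10 (t=47: SET r = 40): {p=5, q=1, r=40}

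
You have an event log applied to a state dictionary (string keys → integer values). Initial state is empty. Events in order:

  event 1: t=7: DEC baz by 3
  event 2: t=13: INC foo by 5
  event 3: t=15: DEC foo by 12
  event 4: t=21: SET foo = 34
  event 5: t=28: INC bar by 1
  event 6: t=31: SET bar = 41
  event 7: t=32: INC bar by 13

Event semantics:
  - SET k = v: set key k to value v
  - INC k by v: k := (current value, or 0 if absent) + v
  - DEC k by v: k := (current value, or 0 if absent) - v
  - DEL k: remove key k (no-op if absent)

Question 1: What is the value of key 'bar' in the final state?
Track key 'bar' through all 7 events:
  event 1 (t=7: DEC baz by 3): bar unchanged
  event 2 (t=13: INC foo by 5): bar unchanged
  event 3 (t=15: DEC foo by 12): bar unchanged
  event 4 (t=21: SET foo = 34): bar unchanged
  event 5 (t=28: INC bar by 1): bar (absent) -> 1
  event 6 (t=31: SET bar = 41): bar 1 -> 41
  event 7 (t=32: INC bar by 13): bar 41 -> 54
Final: bar = 54

Answer: 54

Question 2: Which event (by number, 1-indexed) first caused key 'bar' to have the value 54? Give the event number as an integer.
Answer: 7

Derivation:
Looking for first event where bar becomes 54:
  event 5: bar = 1
  event 6: bar = 41
  event 7: bar 41 -> 54  <-- first match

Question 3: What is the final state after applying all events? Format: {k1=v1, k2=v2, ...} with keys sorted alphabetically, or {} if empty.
Answer: {bar=54, baz=-3, foo=34}

Derivation:
  after event 1 (t=7: DEC baz by 3): {baz=-3}
  after event 2 (t=13: INC foo by 5): {baz=-3, foo=5}
  after event 3 (t=15: DEC foo by 12): {baz=-3, foo=-7}
  after event 4 (t=21: SET foo = 34): {baz=-3, foo=34}
  after event 5 (t=28: INC bar by 1): {bar=1, baz=-3, foo=34}
  after event 6 (t=31: SET bar = 41): {bar=41, baz=-3, foo=34}
  after event 7 (t=32: INC bar by 13): {bar=54, baz=-3, foo=34}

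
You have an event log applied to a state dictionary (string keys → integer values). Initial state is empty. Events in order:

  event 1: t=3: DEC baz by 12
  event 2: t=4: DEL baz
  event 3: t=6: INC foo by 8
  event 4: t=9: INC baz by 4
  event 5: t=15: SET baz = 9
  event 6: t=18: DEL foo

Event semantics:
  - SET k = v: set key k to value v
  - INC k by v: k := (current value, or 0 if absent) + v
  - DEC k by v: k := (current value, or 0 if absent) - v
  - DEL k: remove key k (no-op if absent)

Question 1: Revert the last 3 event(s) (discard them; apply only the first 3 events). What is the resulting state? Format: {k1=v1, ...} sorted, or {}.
Keep first 3 events (discard last 3):
  after event 1 (t=3: DEC baz by 12): {baz=-12}
  after event 2 (t=4: DEL baz): {}
  after event 3 (t=6: INC foo by 8): {foo=8}

Answer: {foo=8}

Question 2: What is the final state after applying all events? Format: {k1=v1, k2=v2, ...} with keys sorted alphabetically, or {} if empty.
  after event 1 (t=3: DEC baz by 12): {baz=-12}
  after event 2 (t=4: DEL baz): {}
  after event 3 (t=6: INC foo by 8): {foo=8}
  after event 4 (t=9: INC baz by 4): {baz=4, foo=8}
  after event 5 (t=15: SET baz = 9): {baz=9, foo=8}
  after event 6 (t=18: DEL foo): {baz=9}

Answer: {baz=9}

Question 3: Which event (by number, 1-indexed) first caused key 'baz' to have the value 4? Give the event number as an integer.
Looking for first event where baz becomes 4:
  event 1: baz = -12
  event 2: baz = (absent)
  event 4: baz (absent) -> 4  <-- first match

Answer: 4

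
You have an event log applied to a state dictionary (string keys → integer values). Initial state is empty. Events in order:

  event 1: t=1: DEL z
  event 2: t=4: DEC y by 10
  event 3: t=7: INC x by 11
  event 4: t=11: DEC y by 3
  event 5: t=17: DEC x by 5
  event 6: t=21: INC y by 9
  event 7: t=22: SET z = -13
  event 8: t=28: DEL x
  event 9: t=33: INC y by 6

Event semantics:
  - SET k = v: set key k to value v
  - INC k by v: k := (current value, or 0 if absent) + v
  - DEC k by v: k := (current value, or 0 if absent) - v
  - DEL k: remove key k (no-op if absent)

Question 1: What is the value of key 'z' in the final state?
Track key 'z' through all 9 events:
  event 1 (t=1: DEL z): z (absent) -> (absent)
  event 2 (t=4: DEC y by 10): z unchanged
  event 3 (t=7: INC x by 11): z unchanged
  event 4 (t=11: DEC y by 3): z unchanged
  event 5 (t=17: DEC x by 5): z unchanged
  event 6 (t=21: INC y by 9): z unchanged
  event 7 (t=22: SET z = -13): z (absent) -> -13
  event 8 (t=28: DEL x): z unchanged
  event 9 (t=33: INC y by 6): z unchanged
Final: z = -13

Answer: -13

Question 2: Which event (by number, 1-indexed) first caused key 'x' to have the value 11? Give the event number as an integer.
Answer: 3

Derivation:
Looking for first event where x becomes 11:
  event 3: x (absent) -> 11  <-- first match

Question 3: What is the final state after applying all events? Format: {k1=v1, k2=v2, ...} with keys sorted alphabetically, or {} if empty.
Answer: {y=2, z=-13}

Derivation:
  after event 1 (t=1: DEL z): {}
  after event 2 (t=4: DEC y by 10): {y=-10}
  after event 3 (t=7: INC x by 11): {x=11, y=-10}
  after event 4 (t=11: DEC y by 3): {x=11, y=-13}
  after event 5 (t=17: DEC x by 5): {x=6, y=-13}
  after event 6 (t=21: INC y by 9): {x=6, y=-4}
  after event 7 (t=22: SET z = -13): {x=6, y=-4, z=-13}
  after event 8 (t=28: DEL x): {y=-4, z=-13}
  after event 9 (t=33: INC y by 6): {y=2, z=-13}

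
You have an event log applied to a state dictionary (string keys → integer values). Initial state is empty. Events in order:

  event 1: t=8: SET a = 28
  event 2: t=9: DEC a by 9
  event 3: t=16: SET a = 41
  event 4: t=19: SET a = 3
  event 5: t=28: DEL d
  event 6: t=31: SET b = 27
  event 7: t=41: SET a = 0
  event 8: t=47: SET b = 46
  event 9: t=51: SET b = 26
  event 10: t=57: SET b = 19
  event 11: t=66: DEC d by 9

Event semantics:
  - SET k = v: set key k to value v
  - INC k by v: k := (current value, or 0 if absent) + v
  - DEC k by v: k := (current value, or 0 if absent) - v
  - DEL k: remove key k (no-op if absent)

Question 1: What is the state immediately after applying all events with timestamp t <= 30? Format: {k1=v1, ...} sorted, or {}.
Answer: {a=3}

Derivation:
Apply events with t <= 30 (5 events):
  after event 1 (t=8: SET a = 28): {a=28}
  after event 2 (t=9: DEC a by 9): {a=19}
  after event 3 (t=16: SET a = 41): {a=41}
  after event 4 (t=19: SET a = 3): {a=3}
  after event 5 (t=28: DEL d): {a=3}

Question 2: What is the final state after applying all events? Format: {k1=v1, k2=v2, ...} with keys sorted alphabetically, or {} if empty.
  after event 1 (t=8: SET a = 28): {a=28}
  after event 2 (t=9: DEC a by 9): {a=19}
  after event 3 (t=16: SET a = 41): {a=41}
  after event 4 (t=19: SET a = 3): {a=3}
  after event 5 (t=28: DEL d): {a=3}
  after event 6 (t=31: SET b = 27): {a=3, b=27}
  after event 7 (t=41: SET a = 0): {a=0, b=27}
  after event 8 (t=47: SET b = 46): {a=0, b=46}
  after event 9 (t=51: SET b = 26): {a=0, b=26}
  after event 10 (t=57: SET b = 19): {a=0, b=19}
  after event 11 (t=66: DEC d by 9): {a=0, b=19, d=-9}

Answer: {a=0, b=19, d=-9}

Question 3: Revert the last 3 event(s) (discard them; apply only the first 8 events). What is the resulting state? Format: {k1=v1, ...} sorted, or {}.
Keep first 8 events (discard last 3):
  after event 1 (t=8: SET a = 28): {a=28}
  after event 2 (t=9: DEC a by 9): {a=19}
  after event 3 (t=16: SET a = 41): {a=41}
  after event 4 (t=19: SET a = 3): {a=3}
  after event 5 (t=28: DEL d): {a=3}
  after event 6 (t=31: SET b = 27): {a=3, b=27}
  after event 7 (t=41: SET a = 0): {a=0, b=27}
  after event 8 (t=47: SET b = 46): {a=0, b=46}

Answer: {a=0, b=46}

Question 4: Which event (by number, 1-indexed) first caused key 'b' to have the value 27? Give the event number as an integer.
Looking for first event where b becomes 27:
  event 6: b (absent) -> 27  <-- first match

Answer: 6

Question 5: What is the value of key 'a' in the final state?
Answer: 0

Derivation:
Track key 'a' through all 11 events:
  event 1 (t=8: SET a = 28): a (absent) -> 28
  event 2 (t=9: DEC a by 9): a 28 -> 19
  event 3 (t=16: SET a = 41): a 19 -> 41
  event 4 (t=19: SET a = 3): a 41 -> 3
  event 5 (t=28: DEL d): a unchanged
  event 6 (t=31: SET b = 27): a unchanged
  event 7 (t=41: SET a = 0): a 3 -> 0
  event 8 (t=47: SET b = 46): a unchanged
  event 9 (t=51: SET b = 26): a unchanged
  event 10 (t=57: SET b = 19): a unchanged
  event 11 (t=66: DEC d by 9): a unchanged
Final: a = 0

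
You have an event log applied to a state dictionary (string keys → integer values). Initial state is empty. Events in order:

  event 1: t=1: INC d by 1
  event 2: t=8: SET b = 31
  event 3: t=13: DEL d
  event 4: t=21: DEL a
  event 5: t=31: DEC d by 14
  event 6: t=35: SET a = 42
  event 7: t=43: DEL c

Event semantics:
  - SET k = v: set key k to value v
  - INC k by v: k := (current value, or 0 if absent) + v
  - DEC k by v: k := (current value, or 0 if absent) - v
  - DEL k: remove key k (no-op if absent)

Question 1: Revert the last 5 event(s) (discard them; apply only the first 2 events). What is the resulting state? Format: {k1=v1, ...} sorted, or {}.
Answer: {b=31, d=1}

Derivation:
Keep first 2 events (discard last 5):
  after event 1 (t=1: INC d by 1): {d=1}
  after event 2 (t=8: SET b = 31): {b=31, d=1}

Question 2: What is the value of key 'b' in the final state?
Answer: 31

Derivation:
Track key 'b' through all 7 events:
  event 1 (t=1: INC d by 1): b unchanged
  event 2 (t=8: SET b = 31): b (absent) -> 31
  event 3 (t=13: DEL d): b unchanged
  event 4 (t=21: DEL a): b unchanged
  event 5 (t=31: DEC d by 14): b unchanged
  event 6 (t=35: SET a = 42): b unchanged
  event 7 (t=43: DEL c): b unchanged
Final: b = 31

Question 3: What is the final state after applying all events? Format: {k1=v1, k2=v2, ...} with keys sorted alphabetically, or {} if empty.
  after event 1 (t=1: INC d by 1): {d=1}
  after event 2 (t=8: SET b = 31): {b=31, d=1}
  after event 3 (t=13: DEL d): {b=31}
  after event 4 (t=21: DEL a): {b=31}
  after event 5 (t=31: DEC d by 14): {b=31, d=-14}
  after event 6 (t=35: SET a = 42): {a=42, b=31, d=-14}
  after event 7 (t=43: DEL c): {a=42, b=31, d=-14}

Answer: {a=42, b=31, d=-14}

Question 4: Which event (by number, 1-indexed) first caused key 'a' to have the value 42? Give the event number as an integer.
Looking for first event where a becomes 42:
  event 6: a (absent) -> 42  <-- first match

Answer: 6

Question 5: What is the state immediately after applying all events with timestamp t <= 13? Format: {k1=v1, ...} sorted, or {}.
Apply events with t <= 13 (3 events):
  after event 1 (t=1: INC d by 1): {d=1}
  after event 2 (t=8: SET b = 31): {b=31, d=1}
  after event 3 (t=13: DEL d): {b=31}

Answer: {b=31}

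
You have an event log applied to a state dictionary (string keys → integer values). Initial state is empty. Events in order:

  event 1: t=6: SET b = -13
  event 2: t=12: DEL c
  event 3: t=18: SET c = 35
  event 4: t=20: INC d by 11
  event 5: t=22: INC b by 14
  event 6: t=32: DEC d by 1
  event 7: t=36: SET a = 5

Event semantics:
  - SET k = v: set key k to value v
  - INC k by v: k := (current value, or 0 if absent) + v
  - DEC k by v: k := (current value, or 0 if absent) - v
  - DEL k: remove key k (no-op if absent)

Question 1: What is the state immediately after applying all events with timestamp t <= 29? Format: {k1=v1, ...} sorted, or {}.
Apply events with t <= 29 (5 events):
  after event 1 (t=6: SET b = -13): {b=-13}
  after event 2 (t=12: DEL c): {b=-13}
  after event 3 (t=18: SET c = 35): {b=-13, c=35}
  after event 4 (t=20: INC d by 11): {b=-13, c=35, d=11}
  after event 5 (t=22: INC b by 14): {b=1, c=35, d=11}

Answer: {b=1, c=35, d=11}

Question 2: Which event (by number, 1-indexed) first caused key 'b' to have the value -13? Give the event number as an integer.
Answer: 1

Derivation:
Looking for first event where b becomes -13:
  event 1: b (absent) -> -13  <-- first match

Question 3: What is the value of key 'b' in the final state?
Track key 'b' through all 7 events:
  event 1 (t=6: SET b = -13): b (absent) -> -13
  event 2 (t=12: DEL c): b unchanged
  event 3 (t=18: SET c = 35): b unchanged
  event 4 (t=20: INC d by 11): b unchanged
  event 5 (t=22: INC b by 14): b -13 -> 1
  event 6 (t=32: DEC d by 1): b unchanged
  event 7 (t=36: SET a = 5): b unchanged
Final: b = 1

Answer: 1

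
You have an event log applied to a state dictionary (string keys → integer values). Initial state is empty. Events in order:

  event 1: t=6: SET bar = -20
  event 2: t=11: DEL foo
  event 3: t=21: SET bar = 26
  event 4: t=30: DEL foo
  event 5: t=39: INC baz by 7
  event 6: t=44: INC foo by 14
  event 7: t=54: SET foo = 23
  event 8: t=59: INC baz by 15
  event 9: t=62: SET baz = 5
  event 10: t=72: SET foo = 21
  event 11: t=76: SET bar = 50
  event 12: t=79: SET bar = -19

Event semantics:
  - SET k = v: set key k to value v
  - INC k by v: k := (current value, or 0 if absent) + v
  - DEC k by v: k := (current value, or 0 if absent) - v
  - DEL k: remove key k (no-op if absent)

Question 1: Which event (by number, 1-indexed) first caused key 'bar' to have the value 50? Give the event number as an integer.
Looking for first event where bar becomes 50:
  event 1: bar = -20
  event 2: bar = -20
  event 3: bar = 26
  event 4: bar = 26
  event 5: bar = 26
  event 6: bar = 26
  event 7: bar = 26
  event 8: bar = 26
  event 9: bar = 26
  event 10: bar = 26
  event 11: bar 26 -> 50  <-- first match

Answer: 11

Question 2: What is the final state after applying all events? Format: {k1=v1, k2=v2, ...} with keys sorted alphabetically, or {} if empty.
Answer: {bar=-19, baz=5, foo=21}

Derivation:
  after event 1 (t=6: SET bar = -20): {bar=-20}
  after event 2 (t=11: DEL foo): {bar=-20}
  after event 3 (t=21: SET bar = 26): {bar=26}
  after event 4 (t=30: DEL foo): {bar=26}
  after event 5 (t=39: INC baz by 7): {bar=26, baz=7}
  after event 6 (t=44: INC foo by 14): {bar=26, baz=7, foo=14}
  after event 7 (t=54: SET foo = 23): {bar=26, baz=7, foo=23}
  after event 8 (t=59: INC baz by 15): {bar=26, baz=22, foo=23}
  after event 9 (t=62: SET baz = 5): {bar=26, baz=5, foo=23}
  after event 10 (t=72: SET foo = 21): {bar=26, baz=5, foo=21}
  after event 11 (t=76: SET bar = 50): {bar=50, baz=5, foo=21}
  after event 12 (t=79: SET bar = -19): {bar=-19, baz=5, foo=21}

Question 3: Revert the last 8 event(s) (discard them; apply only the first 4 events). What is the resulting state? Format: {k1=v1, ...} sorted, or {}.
Answer: {bar=26}

Derivation:
Keep first 4 events (discard last 8):
  after event 1 (t=6: SET bar = -20): {bar=-20}
  after event 2 (t=11: DEL foo): {bar=-20}
  after event 3 (t=21: SET bar = 26): {bar=26}
  after event 4 (t=30: DEL foo): {bar=26}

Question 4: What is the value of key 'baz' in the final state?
Track key 'baz' through all 12 events:
  event 1 (t=6: SET bar = -20): baz unchanged
  event 2 (t=11: DEL foo): baz unchanged
  event 3 (t=21: SET bar = 26): baz unchanged
  event 4 (t=30: DEL foo): baz unchanged
  event 5 (t=39: INC baz by 7): baz (absent) -> 7
  event 6 (t=44: INC foo by 14): baz unchanged
  event 7 (t=54: SET foo = 23): baz unchanged
  event 8 (t=59: INC baz by 15): baz 7 -> 22
  event 9 (t=62: SET baz = 5): baz 22 -> 5
  event 10 (t=72: SET foo = 21): baz unchanged
  event 11 (t=76: SET bar = 50): baz unchanged
  event 12 (t=79: SET bar = -19): baz unchanged
Final: baz = 5

Answer: 5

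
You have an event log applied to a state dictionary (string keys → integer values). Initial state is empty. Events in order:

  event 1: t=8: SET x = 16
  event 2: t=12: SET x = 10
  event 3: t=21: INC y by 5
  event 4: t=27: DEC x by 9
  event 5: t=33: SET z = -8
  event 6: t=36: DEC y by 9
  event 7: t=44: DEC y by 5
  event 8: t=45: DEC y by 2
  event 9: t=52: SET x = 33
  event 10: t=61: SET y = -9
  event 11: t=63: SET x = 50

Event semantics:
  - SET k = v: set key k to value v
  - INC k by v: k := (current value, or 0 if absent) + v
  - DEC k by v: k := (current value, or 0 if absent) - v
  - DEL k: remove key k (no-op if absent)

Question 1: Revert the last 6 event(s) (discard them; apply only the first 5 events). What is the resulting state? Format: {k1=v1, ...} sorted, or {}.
Keep first 5 events (discard last 6):
  after event 1 (t=8: SET x = 16): {x=16}
  after event 2 (t=12: SET x = 10): {x=10}
  after event 3 (t=21: INC y by 5): {x=10, y=5}
  after event 4 (t=27: DEC x by 9): {x=1, y=5}
  after event 5 (t=33: SET z = -8): {x=1, y=5, z=-8}

Answer: {x=1, y=5, z=-8}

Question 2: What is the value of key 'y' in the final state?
Answer: -9

Derivation:
Track key 'y' through all 11 events:
  event 1 (t=8: SET x = 16): y unchanged
  event 2 (t=12: SET x = 10): y unchanged
  event 3 (t=21: INC y by 5): y (absent) -> 5
  event 4 (t=27: DEC x by 9): y unchanged
  event 5 (t=33: SET z = -8): y unchanged
  event 6 (t=36: DEC y by 9): y 5 -> -4
  event 7 (t=44: DEC y by 5): y -4 -> -9
  event 8 (t=45: DEC y by 2): y -9 -> -11
  event 9 (t=52: SET x = 33): y unchanged
  event 10 (t=61: SET y = -9): y -11 -> -9
  event 11 (t=63: SET x = 50): y unchanged
Final: y = -9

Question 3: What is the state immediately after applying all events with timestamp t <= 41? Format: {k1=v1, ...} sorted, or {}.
Answer: {x=1, y=-4, z=-8}

Derivation:
Apply events with t <= 41 (6 events):
  after event 1 (t=8: SET x = 16): {x=16}
  after event 2 (t=12: SET x = 10): {x=10}
  after event 3 (t=21: INC y by 5): {x=10, y=5}
  after event 4 (t=27: DEC x by 9): {x=1, y=5}
  after event 5 (t=33: SET z = -8): {x=1, y=5, z=-8}
  after event 6 (t=36: DEC y by 9): {x=1, y=-4, z=-8}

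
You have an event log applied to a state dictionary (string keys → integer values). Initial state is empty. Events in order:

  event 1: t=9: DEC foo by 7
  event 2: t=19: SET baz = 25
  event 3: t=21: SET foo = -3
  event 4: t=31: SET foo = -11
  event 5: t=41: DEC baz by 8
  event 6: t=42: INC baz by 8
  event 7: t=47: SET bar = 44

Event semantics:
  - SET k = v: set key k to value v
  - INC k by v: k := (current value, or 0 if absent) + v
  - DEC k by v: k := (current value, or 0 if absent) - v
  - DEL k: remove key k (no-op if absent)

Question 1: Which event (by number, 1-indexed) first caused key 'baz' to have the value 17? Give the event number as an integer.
Answer: 5

Derivation:
Looking for first event where baz becomes 17:
  event 2: baz = 25
  event 3: baz = 25
  event 4: baz = 25
  event 5: baz 25 -> 17  <-- first match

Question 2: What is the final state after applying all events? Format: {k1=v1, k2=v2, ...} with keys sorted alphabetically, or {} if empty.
Answer: {bar=44, baz=25, foo=-11}

Derivation:
  after event 1 (t=9: DEC foo by 7): {foo=-7}
  after event 2 (t=19: SET baz = 25): {baz=25, foo=-7}
  after event 3 (t=21: SET foo = -3): {baz=25, foo=-3}
  after event 4 (t=31: SET foo = -11): {baz=25, foo=-11}
  after event 5 (t=41: DEC baz by 8): {baz=17, foo=-11}
  after event 6 (t=42: INC baz by 8): {baz=25, foo=-11}
  after event 7 (t=47: SET bar = 44): {bar=44, baz=25, foo=-11}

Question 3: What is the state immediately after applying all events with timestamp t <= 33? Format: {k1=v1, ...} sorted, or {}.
Apply events with t <= 33 (4 events):
  after event 1 (t=9: DEC foo by 7): {foo=-7}
  after event 2 (t=19: SET baz = 25): {baz=25, foo=-7}
  after event 3 (t=21: SET foo = -3): {baz=25, foo=-3}
  after event 4 (t=31: SET foo = -11): {baz=25, foo=-11}

Answer: {baz=25, foo=-11}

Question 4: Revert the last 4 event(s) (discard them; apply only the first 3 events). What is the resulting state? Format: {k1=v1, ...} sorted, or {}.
Keep first 3 events (discard last 4):
  after event 1 (t=9: DEC foo by 7): {foo=-7}
  after event 2 (t=19: SET baz = 25): {baz=25, foo=-7}
  after event 3 (t=21: SET foo = -3): {baz=25, foo=-3}

Answer: {baz=25, foo=-3}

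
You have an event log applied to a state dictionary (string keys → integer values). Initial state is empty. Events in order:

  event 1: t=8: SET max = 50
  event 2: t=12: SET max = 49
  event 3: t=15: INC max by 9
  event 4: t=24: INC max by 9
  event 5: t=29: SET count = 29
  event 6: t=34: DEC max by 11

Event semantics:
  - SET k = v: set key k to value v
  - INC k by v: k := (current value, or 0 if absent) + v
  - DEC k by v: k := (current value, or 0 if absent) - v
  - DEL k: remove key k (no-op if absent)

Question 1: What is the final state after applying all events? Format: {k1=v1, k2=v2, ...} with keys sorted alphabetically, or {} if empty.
  after event 1 (t=8: SET max = 50): {max=50}
  after event 2 (t=12: SET max = 49): {max=49}
  after event 3 (t=15: INC max by 9): {max=58}
  after event 4 (t=24: INC max by 9): {max=67}
  after event 5 (t=29: SET count = 29): {count=29, max=67}
  after event 6 (t=34: DEC max by 11): {count=29, max=56}

Answer: {count=29, max=56}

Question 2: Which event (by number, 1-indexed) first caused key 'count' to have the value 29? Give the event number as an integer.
Looking for first event where count becomes 29:
  event 5: count (absent) -> 29  <-- first match

Answer: 5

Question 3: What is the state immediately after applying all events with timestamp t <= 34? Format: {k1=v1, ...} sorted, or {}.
Answer: {count=29, max=56}

Derivation:
Apply events with t <= 34 (6 events):
  after event 1 (t=8: SET max = 50): {max=50}
  after event 2 (t=12: SET max = 49): {max=49}
  after event 3 (t=15: INC max by 9): {max=58}
  after event 4 (t=24: INC max by 9): {max=67}
  after event 5 (t=29: SET count = 29): {count=29, max=67}
  after event 6 (t=34: DEC max by 11): {count=29, max=56}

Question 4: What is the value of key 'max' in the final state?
Answer: 56

Derivation:
Track key 'max' through all 6 events:
  event 1 (t=8: SET max = 50): max (absent) -> 50
  event 2 (t=12: SET max = 49): max 50 -> 49
  event 3 (t=15: INC max by 9): max 49 -> 58
  event 4 (t=24: INC max by 9): max 58 -> 67
  event 5 (t=29: SET count = 29): max unchanged
  event 6 (t=34: DEC max by 11): max 67 -> 56
Final: max = 56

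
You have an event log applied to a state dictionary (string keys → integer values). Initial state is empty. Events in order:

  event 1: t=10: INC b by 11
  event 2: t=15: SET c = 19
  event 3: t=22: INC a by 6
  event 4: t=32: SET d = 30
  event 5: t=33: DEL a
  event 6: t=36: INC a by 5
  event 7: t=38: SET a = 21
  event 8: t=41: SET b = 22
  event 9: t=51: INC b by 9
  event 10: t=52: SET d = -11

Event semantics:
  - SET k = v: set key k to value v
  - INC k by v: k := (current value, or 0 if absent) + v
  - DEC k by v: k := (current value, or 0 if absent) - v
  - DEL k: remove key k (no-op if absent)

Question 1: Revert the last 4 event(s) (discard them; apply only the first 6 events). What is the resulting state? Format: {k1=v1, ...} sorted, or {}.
Keep first 6 events (discard last 4):
  after event 1 (t=10: INC b by 11): {b=11}
  after event 2 (t=15: SET c = 19): {b=11, c=19}
  after event 3 (t=22: INC a by 6): {a=6, b=11, c=19}
  after event 4 (t=32: SET d = 30): {a=6, b=11, c=19, d=30}
  after event 5 (t=33: DEL a): {b=11, c=19, d=30}
  after event 6 (t=36: INC a by 5): {a=5, b=11, c=19, d=30}

Answer: {a=5, b=11, c=19, d=30}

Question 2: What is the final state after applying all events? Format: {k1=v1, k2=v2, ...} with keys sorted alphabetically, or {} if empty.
Answer: {a=21, b=31, c=19, d=-11}

Derivation:
  after event 1 (t=10: INC b by 11): {b=11}
  after event 2 (t=15: SET c = 19): {b=11, c=19}
  after event 3 (t=22: INC a by 6): {a=6, b=11, c=19}
  after event 4 (t=32: SET d = 30): {a=6, b=11, c=19, d=30}
  after event 5 (t=33: DEL a): {b=11, c=19, d=30}
  after event 6 (t=36: INC a by 5): {a=5, b=11, c=19, d=30}
  after event 7 (t=38: SET a = 21): {a=21, b=11, c=19, d=30}
  after event 8 (t=41: SET b = 22): {a=21, b=22, c=19, d=30}
  after event 9 (t=51: INC b by 9): {a=21, b=31, c=19, d=30}
  after event 10 (t=52: SET d = -11): {a=21, b=31, c=19, d=-11}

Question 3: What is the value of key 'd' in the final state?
Answer: -11

Derivation:
Track key 'd' through all 10 events:
  event 1 (t=10: INC b by 11): d unchanged
  event 2 (t=15: SET c = 19): d unchanged
  event 3 (t=22: INC a by 6): d unchanged
  event 4 (t=32: SET d = 30): d (absent) -> 30
  event 5 (t=33: DEL a): d unchanged
  event 6 (t=36: INC a by 5): d unchanged
  event 7 (t=38: SET a = 21): d unchanged
  event 8 (t=41: SET b = 22): d unchanged
  event 9 (t=51: INC b by 9): d unchanged
  event 10 (t=52: SET d = -11): d 30 -> -11
Final: d = -11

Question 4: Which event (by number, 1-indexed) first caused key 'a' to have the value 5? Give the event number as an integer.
Looking for first event where a becomes 5:
  event 3: a = 6
  event 4: a = 6
  event 5: a = (absent)
  event 6: a (absent) -> 5  <-- first match

Answer: 6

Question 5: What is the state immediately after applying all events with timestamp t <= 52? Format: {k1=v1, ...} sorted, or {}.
Answer: {a=21, b=31, c=19, d=-11}

Derivation:
Apply events with t <= 52 (10 events):
  after event 1 (t=10: INC b by 11): {b=11}
  after event 2 (t=15: SET c = 19): {b=11, c=19}
  after event 3 (t=22: INC a by 6): {a=6, b=11, c=19}
  after event 4 (t=32: SET d = 30): {a=6, b=11, c=19, d=30}
  after event 5 (t=33: DEL a): {b=11, c=19, d=30}
  after event 6 (t=36: INC a by 5): {a=5, b=11, c=19, d=30}
  after event 7 (t=38: SET a = 21): {a=21, b=11, c=19, d=30}
  after event 8 (t=41: SET b = 22): {a=21, b=22, c=19, d=30}
  after event 9 (t=51: INC b by 9): {a=21, b=31, c=19, d=30}
  after event 10 (t=52: SET d = -11): {a=21, b=31, c=19, d=-11}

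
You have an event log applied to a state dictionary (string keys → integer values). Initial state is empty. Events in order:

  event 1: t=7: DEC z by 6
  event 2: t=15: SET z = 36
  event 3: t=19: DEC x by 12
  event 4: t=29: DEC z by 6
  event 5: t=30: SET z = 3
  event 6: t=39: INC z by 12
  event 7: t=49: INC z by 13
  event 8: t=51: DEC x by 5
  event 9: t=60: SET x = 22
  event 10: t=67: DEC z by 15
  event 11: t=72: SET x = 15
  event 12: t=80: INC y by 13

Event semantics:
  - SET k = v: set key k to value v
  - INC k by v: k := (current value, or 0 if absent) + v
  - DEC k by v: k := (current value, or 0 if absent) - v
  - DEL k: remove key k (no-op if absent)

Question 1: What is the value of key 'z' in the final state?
Track key 'z' through all 12 events:
  event 1 (t=7: DEC z by 6): z (absent) -> -6
  event 2 (t=15: SET z = 36): z -6 -> 36
  event 3 (t=19: DEC x by 12): z unchanged
  event 4 (t=29: DEC z by 6): z 36 -> 30
  event 5 (t=30: SET z = 3): z 30 -> 3
  event 6 (t=39: INC z by 12): z 3 -> 15
  event 7 (t=49: INC z by 13): z 15 -> 28
  event 8 (t=51: DEC x by 5): z unchanged
  event 9 (t=60: SET x = 22): z unchanged
  event 10 (t=67: DEC z by 15): z 28 -> 13
  event 11 (t=72: SET x = 15): z unchanged
  event 12 (t=80: INC y by 13): z unchanged
Final: z = 13

Answer: 13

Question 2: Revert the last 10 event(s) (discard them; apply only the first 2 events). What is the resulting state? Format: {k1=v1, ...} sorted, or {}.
Keep first 2 events (discard last 10):
  after event 1 (t=7: DEC z by 6): {z=-6}
  after event 2 (t=15: SET z = 36): {z=36}

Answer: {z=36}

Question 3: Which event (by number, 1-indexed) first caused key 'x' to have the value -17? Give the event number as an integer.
Looking for first event where x becomes -17:
  event 3: x = -12
  event 4: x = -12
  event 5: x = -12
  event 6: x = -12
  event 7: x = -12
  event 8: x -12 -> -17  <-- first match

Answer: 8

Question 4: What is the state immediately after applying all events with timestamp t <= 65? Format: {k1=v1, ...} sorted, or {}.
Answer: {x=22, z=28}

Derivation:
Apply events with t <= 65 (9 events):
  after event 1 (t=7: DEC z by 6): {z=-6}
  after event 2 (t=15: SET z = 36): {z=36}
  after event 3 (t=19: DEC x by 12): {x=-12, z=36}
  after event 4 (t=29: DEC z by 6): {x=-12, z=30}
  after event 5 (t=30: SET z = 3): {x=-12, z=3}
  after event 6 (t=39: INC z by 12): {x=-12, z=15}
  after event 7 (t=49: INC z by 13): {x=-12, z=28}
  after event 8 (t=51: DEC x by 5): {x=-17, z=28}
  after event 9 (t=60: SET x = 22): {x=22, z=28}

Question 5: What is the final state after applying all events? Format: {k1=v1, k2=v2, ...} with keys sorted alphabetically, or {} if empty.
Answer: {x=15, y=13, z=13}

Derivation:
  after event 1 (t=7: DEC z by 6): {z=-6}
  after event 2 (t=15: SET z = 36): {z=36}
  after event 3 (t=19: DEC x by 12): {x=-12, z=36}
  after event 4 (t=29: DEC z by 6): {x=-12, z=30}
  after event 5 (t=30: SET z = 3): {x=-12, z=3}
  after event 6 (t=39: INC z by 12): {x=-12, z=15}
  after event 7 (t=49: INC z by 13): {x=-12, z=28}
  after event 8 (t=51: DEC x by 5): {x=-17, z=28}
  after event 9 (t=60: SET x = 22): {x=22, z=28}
  after event 10 (t=67: DEC z by 15): {x=22, z=13}
  after event 11 (t=72: SET x = 15): {x=15, z=13}
  after event 12 (t=80: INC y by 13): {x=15, y=13, z=13}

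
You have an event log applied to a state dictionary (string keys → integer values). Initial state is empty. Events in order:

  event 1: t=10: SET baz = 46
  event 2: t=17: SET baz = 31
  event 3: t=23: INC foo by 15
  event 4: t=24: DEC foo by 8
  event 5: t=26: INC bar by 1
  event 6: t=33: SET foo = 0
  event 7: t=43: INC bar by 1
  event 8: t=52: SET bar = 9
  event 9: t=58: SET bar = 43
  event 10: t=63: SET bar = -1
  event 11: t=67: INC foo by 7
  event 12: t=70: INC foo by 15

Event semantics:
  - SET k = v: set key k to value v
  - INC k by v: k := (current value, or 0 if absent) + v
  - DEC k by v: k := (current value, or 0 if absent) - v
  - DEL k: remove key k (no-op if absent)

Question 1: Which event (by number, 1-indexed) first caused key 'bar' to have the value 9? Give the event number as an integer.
Answer: 8

Derivation:
Looking for first event where bar becomes 9:
  event 5: bar = 1
  event 6: bar = 1
  event 7: bar = 2
  event 8: bar 2 -> 9  <-- first match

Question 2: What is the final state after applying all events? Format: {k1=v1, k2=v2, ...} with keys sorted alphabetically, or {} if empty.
Answer: {bar=-1, baz=31, foo=22}

Derivation:
  after event 1 (t=10: SET baz = 46): {baz=46}
  after event 2 (t=17: SET baz = 31): {baz=31}
  after event 3 (t=23: INC foo by 15): {baz=31, foo=15}
  after event 4 (t=24: DEC foo by 8): {baz=31, foo=7}
  after event 5 (t=26: INC bar by 1): {bar=1, baz=31, foo=7}
  after event 6 (t=33: SET foo = 0): {bar=1, baz=31, foo=0}
  after event 7 (t=43: INC bar by 1): {bar=2, baz=31, foo=0}
  after event 8 (t=52: SET bar = 9): {bar=9, baz=31, foo=0}
  after event 9 (t=58: SET bar = 43): {bar=43, baz=31, foo=0}
  after event 10 (t=63: SET bar = -1): {bar=-1, baz=31, foo=0}
  after event 11 (t=67: INC foo by 7): {bar=-1, baz=31, foo=7}
  after event 12 (t=70: INC foo by 15): {bar=-1, baz=31, foo=22}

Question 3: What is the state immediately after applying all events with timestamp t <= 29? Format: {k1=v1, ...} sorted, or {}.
Apply events with t <= 29 (5 events):
  after event 1 (t=10: SET baz = 46): {baz=46}
  after event 2 (t=17: SET baz = 31): {baz=31}
  after event 3 (t=23: INC foo by 15): {baz=31, foo=15}
  after event 4 (t=24: DEC foo by 8): {baz=31, foo=7}
  after event 5 (t=26: INC bar by 1): {bar=1, baz=31, foo=7}

Answer: {bar=1, baz=31, foo=7}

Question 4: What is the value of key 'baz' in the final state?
Track key 'baz' through all 12 events:
  event 1 (t=10: SET baz = 46): baz (absent) -> 46
  event 2 (t=17: SET baz = 31): baz 46 -> 31
  event 3 (t=23: INC foo by 15): baz unchanged
  event 4 (t=24: DEC foo by 8): baz unchanged
  event 5 (t=26: INC bar by 1): baz unchanged
  event 6 (t=33: SET foo = 0): baz unchanged
  event 7 (t=43: INC bar by 1): baz unchanged
  event 8 (t=52: SET bar = 9): baz unchanged
  event 9 (t=58: SET bar = 43): baz unchanged
  event 10 (t=63: SET bar = -1): baz unchanged
  event 11 (t=67: INC foo by 7): baz unchanged
  event 12 (t=70: INC foo by 15): baz unchanged
Final: baz = 31

Answer: 31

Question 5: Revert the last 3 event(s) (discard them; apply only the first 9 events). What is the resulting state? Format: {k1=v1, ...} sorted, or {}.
Keep first 9 events (discard last 3):
  after event 1 (t=10: SET baz = 46): {baz=46}
  after event 2 (t=17: SET baz = 31): {baz=31}
  after event 3 (t=23: INC foo by 15): {baz=31, foo=15}
  after event 4 (t=24: DEC foo by 8): {baz=31, foo=7}
  after event 5 (t=26: INC bar by 1): {bar=1, baz=31, foo=7}
  after event 6 (t=33: SET foo = 0): {bar=1, baz=31, foo=0}
  after event 7 (t=43: INC bar by 1): {bar=2, baz=31, foo=0}
  after event 8 (t=52: SET bar = 9): {bar=9, baz=31, foo=0}
  after event 9 (t=58: SET bar = 43): {bar=43, baz=31, foo=0}

Answer: {bar=43, baz=31, foo=0}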